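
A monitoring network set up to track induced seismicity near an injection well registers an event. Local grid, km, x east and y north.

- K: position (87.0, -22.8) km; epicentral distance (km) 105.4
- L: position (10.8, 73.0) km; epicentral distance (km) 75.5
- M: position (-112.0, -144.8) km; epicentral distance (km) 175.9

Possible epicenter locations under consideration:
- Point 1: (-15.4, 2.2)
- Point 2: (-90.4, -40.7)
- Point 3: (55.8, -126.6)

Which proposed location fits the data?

For each candidate, compare |candidate − station| to the reported distance:
Point 1: residuals K 0.0, L 0.0, M 0.0 → max 0.0 km
Point 2: residuals K 72.9, L 76.7, M 69.6 → max 76.7 km
Point 3: residuals K 3.0, L 129.1, M 7.1 → max 129.1 km
Only Point 1 has all residuals ≈ 0.

Point 1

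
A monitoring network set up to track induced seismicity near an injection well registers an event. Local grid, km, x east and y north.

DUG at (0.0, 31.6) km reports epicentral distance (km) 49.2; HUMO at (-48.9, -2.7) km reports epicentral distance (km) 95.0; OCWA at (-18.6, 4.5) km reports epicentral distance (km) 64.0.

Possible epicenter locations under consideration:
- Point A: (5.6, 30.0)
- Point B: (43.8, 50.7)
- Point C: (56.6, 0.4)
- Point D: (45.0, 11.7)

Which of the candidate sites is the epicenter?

Point D

For each candidate, compare |candidate − station| to the reported distance:
Point A: residuals DUG 43.4, HUMO 31.4, OCWA 28.8 → max 43.4 km
Point B: residuals DUG 1.4, HUMO 12.0, OCWA 13.6 → max 13.6 km
Point C: residuals DUG 15.4, HUMO 10.5, OCWA 11.3 → max 15.4 km
Point D: residuals DUG 0.0, HUMO 0.0, OCWA 0.0 → max 0.0 km
Only Point D has all residuals ≈ 0.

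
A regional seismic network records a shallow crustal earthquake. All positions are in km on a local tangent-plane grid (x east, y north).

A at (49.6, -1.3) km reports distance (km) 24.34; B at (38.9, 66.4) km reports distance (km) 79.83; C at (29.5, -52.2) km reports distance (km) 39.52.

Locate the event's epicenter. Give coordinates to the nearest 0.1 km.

Circle about each station: (x − 49.6)² + (y + 1.3)² = 24.34²; (x − 38.9)² + (y − 66.4)² = 79.83²; (x − 29.5)² + (y + 52.2)² = 39.52².
Subtracting the A equation from the B and C equations removes the quadratic terms:
-21.4 x + 135.4 y = -2320.07
-40.2 x − 101.8 y = 163.85
Solving the 2×2 system: x ≈ 28.1, y ≈ -12.7 km.
Check against A (with the unrounded x, y): √((x − 49.6)²+(y + 1.3)²) = 24.35 ≈ 24.34 km. ✓

28.1 km east, -12.7 km north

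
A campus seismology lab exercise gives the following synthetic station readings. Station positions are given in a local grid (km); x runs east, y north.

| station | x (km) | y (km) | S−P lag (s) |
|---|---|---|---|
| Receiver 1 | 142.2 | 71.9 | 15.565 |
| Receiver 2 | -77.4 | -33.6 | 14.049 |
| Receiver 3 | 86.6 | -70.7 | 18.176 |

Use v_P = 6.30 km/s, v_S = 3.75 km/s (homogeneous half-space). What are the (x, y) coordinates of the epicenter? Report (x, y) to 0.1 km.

Distance from S−P lag: d = Δt · v_P v_S / (v_P − v_S) = Δt · (6.30·3.75)/(6.30−3.75) ≈ 9.2647·Δt.
So d_Receiver 1 = 144.21, d_Receiver 2 = 130.16, d_Receiver 3 = 168.40 km.
Circle about each station: (x − 142.2)² + (y − 71.9)² = 144.21²; (x + 77.4)² + (y + 33.6)² = 130.16²; (x − 86.6)² + (y + 70.7)² = 168.40².
Subtracting the Receiver 1 equation from the Receiver 2 and Receiver 3 equations removes the quadratic terms:
-439.2 x − 211.0 y = -14415.83
-111.2 x − 285.2 y = -20454.44
Solving the 2×2 system: x ≈ -2.0, y ≈ 72.5 km.

(-2.0, 72.5)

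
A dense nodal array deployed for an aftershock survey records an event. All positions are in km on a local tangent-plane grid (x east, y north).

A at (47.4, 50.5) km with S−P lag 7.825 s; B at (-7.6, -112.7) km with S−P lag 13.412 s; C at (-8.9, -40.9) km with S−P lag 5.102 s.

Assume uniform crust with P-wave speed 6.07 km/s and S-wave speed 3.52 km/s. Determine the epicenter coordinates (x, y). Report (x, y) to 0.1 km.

Distance from S−P lag: d = Δt · v_P v_S / (v_P − v_S) = Δt · (6.07·3.52)/(6.07−3.52) ≈ 8.3790·Δt.
So d_A = 65.57, d_B = 112.38, d_C = 42.75 km.
Circle about each station: (x − 47.4)² + (y − 50.5)² = 65.57²; (x + 7.6)² + (y + 112.7)² = 112.38²; (x + 8.9)² + (y + 40.9)² = 42.75².
Subtracting the A equation from the B and C equations removes the quadratic terms:
-110.0 x − 326.4 y = -367.80
-112.6 x − 182.8 y = -573.13
Solving the 2×2 system: x ≈ 7.2, y ≈ -1.3 km.

x ≈ 7.2 km, y ≈ -1.3 km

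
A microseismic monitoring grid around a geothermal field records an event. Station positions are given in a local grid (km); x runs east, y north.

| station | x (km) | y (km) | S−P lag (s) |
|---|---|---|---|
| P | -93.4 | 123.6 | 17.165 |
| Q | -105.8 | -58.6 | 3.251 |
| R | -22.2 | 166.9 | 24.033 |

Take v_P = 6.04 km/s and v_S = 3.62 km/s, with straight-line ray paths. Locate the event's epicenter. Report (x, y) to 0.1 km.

(-113.3, -30.2)

Distance from S−P lag: d = Δt · v_P v_S / (v_P − v_S) = Δt · (6.04·3.62)/(6.04−3.62) ≈ 9.0350·Δt.
So d_P = 155.09, d_Q = 29.37, d_R = 217.14 km.
Circle about each station: (x + 93.4)² + (y − 123.6)² = 155.09²; (x + 105.8)² + (y + 58.6)² = 29.37²; (x + 22.2)² + (y − 166.9)² = 217.14².
Subtracting pairs of circle equations eliminates x²+y² and gives linear equations (the radical axes):
-24.8 x − 364.4 y = 13817.39
142.4 x + 86.6 y = -18748.94
Solving the 2×2 system: x ≈ -113.3, y ≈ -30.2 km.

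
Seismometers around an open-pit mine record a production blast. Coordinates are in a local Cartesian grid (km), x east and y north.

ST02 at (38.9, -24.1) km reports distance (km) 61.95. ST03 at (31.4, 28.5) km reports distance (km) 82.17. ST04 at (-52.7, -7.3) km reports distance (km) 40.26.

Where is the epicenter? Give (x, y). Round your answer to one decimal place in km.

Circle about each station: (x − 38.9)² + (y + 24.1)² = 61.95²; (x − 31.4)² + (y − 28.5)² = 82.17²; (x + 52.7)² + (y + 7.3)² = 40.26².
Subtracting pairs of circle equations eliminates x²+y² and gives linear equations (the radical axes):
-15.0 x + 105.2 y = -3209.92
-183.2 x + 33.6 y = 2953.49
Solving the 2×2 system: x ≈ -22.3, y ≈ -33.7 km.

-22.3 km east, -33.7 km north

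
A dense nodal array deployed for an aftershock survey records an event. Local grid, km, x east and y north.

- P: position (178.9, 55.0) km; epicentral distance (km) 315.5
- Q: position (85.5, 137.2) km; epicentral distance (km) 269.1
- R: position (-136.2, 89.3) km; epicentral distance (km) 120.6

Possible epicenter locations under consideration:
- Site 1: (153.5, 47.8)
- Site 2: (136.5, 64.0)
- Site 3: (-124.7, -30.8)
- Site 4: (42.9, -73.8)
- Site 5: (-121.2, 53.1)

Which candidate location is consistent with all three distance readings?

Site 3

For each candidate, compare |candidate − station| to the reported distance:
Site 1: residuals P 289.1, Q 156.8, R 172.1 → max 289.1 km
Site 2: residuals P 272.2, Q 179.9, R 153.3 → max 272.2 km
Site 3: residuals P 0.0, Q 0.0, R 0.0 → max 0.0 km
Site 4: residuals P 128.2, Q 53.8, R 121.6 → max 128.2 km
Site 5: residuals P 15.4, Q 45.9, R 81.4 → max 81.4 km
Only Site 3 has all residuals ≈ 0.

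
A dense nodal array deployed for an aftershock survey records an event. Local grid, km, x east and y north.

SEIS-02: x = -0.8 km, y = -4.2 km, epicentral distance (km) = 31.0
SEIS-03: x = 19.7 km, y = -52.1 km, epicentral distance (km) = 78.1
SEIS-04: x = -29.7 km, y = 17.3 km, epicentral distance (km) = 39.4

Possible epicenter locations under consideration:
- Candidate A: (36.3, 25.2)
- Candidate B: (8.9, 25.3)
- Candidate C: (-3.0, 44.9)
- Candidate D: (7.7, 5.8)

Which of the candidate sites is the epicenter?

For each candidate, compare |candidate − station| to the reported distance:
Candidate A: residuals SEIS-02 16.3, SEIS-03 1.0, SEIS-04 27.1 → max 27.1 km
Candidate B: residuals SEIS-02 0.1, SEIS-03 0.0, SEIS-04 0.0 → max 0.1 km
Candidate C: residuals SEIS-02 18.1, SEIS-03 21.5, SEIS-04 1.0 → max 21.5 km
Candidate D: residuals SEIS-02 17.9, SEIS-03 19.0, SEIS-04 0.3 → max 19.0 km
Only Candidate B has all residuals ≈ 0.

Candidate B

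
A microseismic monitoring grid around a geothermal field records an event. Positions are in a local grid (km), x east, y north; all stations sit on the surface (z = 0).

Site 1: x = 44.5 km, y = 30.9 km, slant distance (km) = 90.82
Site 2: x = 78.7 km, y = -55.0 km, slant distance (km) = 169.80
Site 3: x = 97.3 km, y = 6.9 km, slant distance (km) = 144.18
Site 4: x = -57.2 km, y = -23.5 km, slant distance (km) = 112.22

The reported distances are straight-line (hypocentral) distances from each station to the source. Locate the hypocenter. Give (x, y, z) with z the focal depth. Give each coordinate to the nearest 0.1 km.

(-22.7, 74.2, 43.1)

Each station gives a sphere (x−x_i)² + (y−y_i)² + z² = d_i² (stations at z=0).
Subtracting the Site 1 sphere from Site 2 and Site 3: z² cancels, leaving linear equations in x and y:
68.4 x − 171.8 y = -14300.14
105.6 x − 48.0 y = -5959.76
Solving: x ≈ -22.712, y ≈ 74.194 km (keep extra digits for the depth step; rounded: -22.7, 74.2).
Then from the Site 1 sphere: z² = 90.82² − (x − 44.5)² − (y − 30.9)² with x = -22.712, y = 74.194, so z ≈ 43.087 ≈ 43.1 km.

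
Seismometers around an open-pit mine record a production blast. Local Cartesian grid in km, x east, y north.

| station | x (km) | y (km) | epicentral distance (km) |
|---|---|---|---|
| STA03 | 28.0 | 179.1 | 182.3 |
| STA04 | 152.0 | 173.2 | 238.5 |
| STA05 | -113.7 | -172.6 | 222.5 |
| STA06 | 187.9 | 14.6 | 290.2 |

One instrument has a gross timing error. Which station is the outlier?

STA04

Solve using three stations at a time. Using STA03, STA05, STA06 (subtract circle equations pairwise → linear system) gives (x, y) ≈ (-100.2, 49.5).
Distances from that point to each station vs reported:
  STA03: calculated 182.3 vs reported 182.3 → residual 0.0 km
  STA04: calculated 280.9 vs reported 238.5 → residual 42.4 km
  STA05: calculated 222.5 vs reported 222.5 → residual 0.0 km
  STA06: calculated 290.2 vs reported 290.2 → residual 0.0 km
STA03, STA05, STA06 are mutually consistent (residuals ≈ 0); STA04 is off by 42.4 km.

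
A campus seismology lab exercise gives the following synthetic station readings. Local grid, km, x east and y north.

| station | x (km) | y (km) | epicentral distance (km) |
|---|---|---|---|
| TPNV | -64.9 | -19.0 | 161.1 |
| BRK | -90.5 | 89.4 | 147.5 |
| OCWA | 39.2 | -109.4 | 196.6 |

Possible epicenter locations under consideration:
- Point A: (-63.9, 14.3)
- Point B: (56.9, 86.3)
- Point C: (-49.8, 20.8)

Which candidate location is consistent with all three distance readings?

Point B

For each candidate, compare |candidate − station| to the reported distance:
Point A: residuals TPNV 127.8, BRK 67.8, OCWA 35.6 → max 127.8 km
Point B: residuals TPNV 0.1, BRK 0.1, OCWA 0.1 → max 0.1 km
Point C: residuals TPNV 118.5, BRK 67.7, OCWA 38.9 → max 118.5 km
Only Point B has all residuals ≈ 0.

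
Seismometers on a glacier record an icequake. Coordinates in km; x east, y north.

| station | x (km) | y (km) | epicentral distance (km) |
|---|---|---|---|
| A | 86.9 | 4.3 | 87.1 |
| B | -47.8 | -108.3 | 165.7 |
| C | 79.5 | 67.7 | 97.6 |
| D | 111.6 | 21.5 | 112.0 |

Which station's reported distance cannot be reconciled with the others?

Solve using three stations at a time. Using A, C, D (subtract circle equations pairwise → linear system) gives (x, y) ≈ (0.2, 11.0).
Distances from that point to each station vs reported:
  A: calculated 87.0 vs reported 87.1 → residual 0.1 km
  B: calculated 128.6 vs reported 165.7 → residual 37.1 km
  C: calculated 97.5 vs reported 97.6 → residual 0.1 km
  D: calculated 111.9 vs reported 112.0 → residual 0.1 km
A, C, D are mutually consistent (residuals ≈ 0); B is off by 37.1 km.

B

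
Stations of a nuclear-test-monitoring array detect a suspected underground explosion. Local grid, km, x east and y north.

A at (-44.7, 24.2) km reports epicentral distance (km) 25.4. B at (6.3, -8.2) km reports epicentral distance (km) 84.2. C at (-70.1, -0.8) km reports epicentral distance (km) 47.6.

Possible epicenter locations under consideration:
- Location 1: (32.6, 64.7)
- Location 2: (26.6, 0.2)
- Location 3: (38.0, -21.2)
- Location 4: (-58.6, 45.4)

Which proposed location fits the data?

For each candidate, compare |candidate − station| to the reported distance:
Location 1: residuals A 61.9, B 6.7, C 74.2 → max 74.2 km
Location 2: residuals A 49.8, B 62.2, C 49.1 → max 62.2 km
Location 3: residuals A 68.9, B 49.9, C 62.4 → max 68.9 km
Location 4: residuals A 0.0, B 0.0, C 0.0 → max 0.0 km
Only Location 4 has all residuals ≈ 0.

Location 4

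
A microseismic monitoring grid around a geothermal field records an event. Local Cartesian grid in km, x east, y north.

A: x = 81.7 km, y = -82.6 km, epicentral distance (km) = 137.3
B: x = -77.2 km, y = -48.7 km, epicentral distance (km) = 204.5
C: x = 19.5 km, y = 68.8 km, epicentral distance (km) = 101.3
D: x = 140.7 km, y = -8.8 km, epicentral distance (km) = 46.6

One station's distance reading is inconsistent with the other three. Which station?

A

Solve using three stations at a time. Using B, C, D (subtract circle equations pairwise → linear system) gives (x, y) ≈ (112.3, 28.2).
Distances from that point to each station vs reported:
  A: calculated 114.9 vs reported 137.3 → residual 22.4 km
  B: calculated 204.5 vs reported 204.5 → residual 0.0 km
  C: calculated 101.3 vs reported 101.3 → residual 0.0 km
  D: calculated 46.6 vs reported 46.6 → residual 0.0 km
B, C, D are mutually consistent (residuals ≈ 0); A is off by 22.4 km.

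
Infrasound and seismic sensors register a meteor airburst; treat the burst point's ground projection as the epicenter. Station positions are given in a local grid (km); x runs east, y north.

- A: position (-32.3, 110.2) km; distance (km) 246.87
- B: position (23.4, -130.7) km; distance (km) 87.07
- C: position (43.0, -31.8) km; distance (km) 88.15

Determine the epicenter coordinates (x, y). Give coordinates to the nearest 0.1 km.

Circle about each station: (x + 32.3)² + (y − 110.2)² = 246.87²; (x − 23.4)² + (y + 130.7)² = 87.07²; (x − 43.0)² + (y + 31.8)² = 88.15².
Subtracting the A equation from the B and C equations removes the quadratic terms:
111.4 x − 481.8 y = 57806.33
150.6 x − 284.0 y = 42847.28
Solving the 2×2 system: x ≈ 103.3, y ≈ -96.1 km.
Check against A (with the unrounded x, y): √((x + 32.3)²+(y − 110.2)²) = 246.87 ≈ 246.87 km. ✓

(103.3, -96.1)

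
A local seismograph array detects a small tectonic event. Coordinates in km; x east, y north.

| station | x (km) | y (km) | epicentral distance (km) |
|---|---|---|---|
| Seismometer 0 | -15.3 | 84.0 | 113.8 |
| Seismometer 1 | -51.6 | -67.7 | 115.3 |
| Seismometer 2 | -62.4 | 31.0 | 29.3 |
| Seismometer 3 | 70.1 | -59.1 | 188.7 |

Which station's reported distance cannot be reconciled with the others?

Seismometer 0

Solve using three stations at a time. Using Seismometer 1, Seismometer 2, Seismometer 3 (subtract circle equations pairwise → linear system) gives (x, y) ≈ (-89.8, 41.1).
Distances from that point to each station vs reported:
  Seismometer 0: calculated 86.0 vs reported 113.8 → residual 27.8 km
  Seismometer 1: calculated 115.3 vs reported 115.3 → residual 0.0 km
  Seismometer 2: calculated 29.2 vs reported 29.3 → residual 0.1 km
  Seismometer 3: calculated 188.7 vs reported 188.7 → residual 0.0 km
Seismometer 1, Seismometer 2, Seismometer 3 are mutually consistent (residuals ≈ 0); Seismometer 0 is off by 27.8 km.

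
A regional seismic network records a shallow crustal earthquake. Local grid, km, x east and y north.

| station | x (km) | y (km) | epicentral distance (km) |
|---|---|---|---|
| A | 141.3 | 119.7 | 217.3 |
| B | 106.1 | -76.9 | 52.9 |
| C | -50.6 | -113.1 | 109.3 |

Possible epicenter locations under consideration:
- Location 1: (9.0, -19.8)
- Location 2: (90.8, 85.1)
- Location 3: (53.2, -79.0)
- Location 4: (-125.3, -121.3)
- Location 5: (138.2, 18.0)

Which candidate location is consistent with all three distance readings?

Location 3

For each candidate, compare |candidate − station| to the reported distance:
Location 1: residuals A 25.0, B 59.7, C 1.4 → max 59.7 km
Location 2: residuals A 156.1, B 109.8, C 134.2 → max 156.1 km
Location 3: residuals A 0.1, B 0.0, C 0.0 → max 0.1 km
Location 4: residuals A 142.1, B 182.7, C 34.2 → max 182.7 km
Location 5: residuals A 115.6, B 47.3, C 120.6 → max 120.6 km
Only Location 3 has all residuals ≈ 0.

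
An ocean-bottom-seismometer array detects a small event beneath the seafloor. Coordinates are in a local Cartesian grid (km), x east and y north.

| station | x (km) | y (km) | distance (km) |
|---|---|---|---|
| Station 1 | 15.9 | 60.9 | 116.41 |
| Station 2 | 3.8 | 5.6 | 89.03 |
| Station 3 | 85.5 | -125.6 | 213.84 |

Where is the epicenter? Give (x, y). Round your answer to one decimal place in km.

(-85.2, 3.2)

Circle about each station: (x − 15.9)² + (y − 60.9)² = 116.41²; (x − 3.8)² + (y − 5.6)² = 89.03²; (x − 85.5)² + (y + 125.6)² = 213.84².
Subtracting the Station 1 equation from the Station 2 and Station 3 equations removes the quadratic terms:
-24.2 x − 110.6 y = 1709.13
139.2 x − 373.0 y = -13052.27
Solving the 2×2 system: x ≈ -85.2, y ≈ 3.2 km.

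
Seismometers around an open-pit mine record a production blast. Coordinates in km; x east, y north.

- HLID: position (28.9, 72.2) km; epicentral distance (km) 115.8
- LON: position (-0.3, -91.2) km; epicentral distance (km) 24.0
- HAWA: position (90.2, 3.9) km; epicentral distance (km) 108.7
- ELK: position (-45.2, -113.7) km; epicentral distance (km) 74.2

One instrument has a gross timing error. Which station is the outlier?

HLID

Solve using three stations at a time. Using LON, HAWA, ELK (subtract circle equations pairwise → linear system) gives (x, y) ≈ (20.8, -79.7).
Distances from that point to each station vs reported:
  HLID: calculated 152.1 vs reported 115.8 → residual 36.3 km
  LON: calculated 24.0 vs reported 24.0 → residual 0.0 km
  HAWA: calculated 108.7 vs reported 108.7 → residual 0.0 km
  ELK: calculated 74.2 vs reported 74.2 → residual 0.0 km
LON, HAWA, ELK are mutually consistent (residuals ≈ 0); HLID is off by 36.3 km.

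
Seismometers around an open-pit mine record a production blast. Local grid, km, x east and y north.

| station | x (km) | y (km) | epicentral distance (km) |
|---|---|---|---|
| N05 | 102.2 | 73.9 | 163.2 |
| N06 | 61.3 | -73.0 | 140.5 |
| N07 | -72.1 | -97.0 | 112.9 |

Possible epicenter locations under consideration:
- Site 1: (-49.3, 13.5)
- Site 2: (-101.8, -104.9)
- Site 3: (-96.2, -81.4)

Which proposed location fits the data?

For each candidate, compare |candidate − station| to the reported distance:
Site 1: residuals N05 0.1, N06 0.1, N07 0.1 → max 0.1 km
Site 2: residuals N05 108.1, N06 25.7, N07 82.2 → max 108.1 km
Site 3: residuals N05 88.8, N06 17.2, N07 84.2 → max 88.8 km
Only Site 1 has all residuals ≈ 0.

Site 1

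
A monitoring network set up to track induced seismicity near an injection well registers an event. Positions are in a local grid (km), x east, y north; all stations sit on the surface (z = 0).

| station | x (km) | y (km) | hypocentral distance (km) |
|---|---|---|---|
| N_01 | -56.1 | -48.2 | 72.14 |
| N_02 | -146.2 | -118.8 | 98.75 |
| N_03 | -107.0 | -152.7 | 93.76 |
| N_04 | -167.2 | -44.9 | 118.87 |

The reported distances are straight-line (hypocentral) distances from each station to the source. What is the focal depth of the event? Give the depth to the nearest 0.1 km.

depth ≈ 58.1 km

Each station gives a sphere (x−x_i)² + (y−y_i)² + z² = d_i² (stations at z=0).
Subtracting the N_01 sphere from N_02 and N_03: z² cancels, leaving linear equations in x and y:
-180.2 x − 141.2 y = 25470.05
-101.8 x − 209.0 y = 25709.08
Solving: x ≈ -72.705, y ≈ -87.597 km (keep extra digits for the depth step; rounded: -72.7, -87.6).
Then from the N_01 sphere: z² = 72.14² − (x + 56.1)² − (y + 48.2)² with x = -72.705, y = -87.597, so z ≈ 58.106 ≈ 58.1 km.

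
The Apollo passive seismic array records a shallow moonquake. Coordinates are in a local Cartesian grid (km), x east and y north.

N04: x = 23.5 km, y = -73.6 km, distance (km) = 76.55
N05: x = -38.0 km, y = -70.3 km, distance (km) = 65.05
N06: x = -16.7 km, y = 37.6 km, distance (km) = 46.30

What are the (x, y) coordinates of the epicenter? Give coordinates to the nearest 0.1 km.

(-17.1, -8.7)

Circle about each station: (x − 23.5)² + (y + 73.6)² = 76.55²; (x + 38.0)² + (y + 70.3)² = 65.05²; (x + 16.7)² + (y − 37.6)² = 46.30².
Subtracting pairs of circle equations eliminates x²+y² and gives linear equations (the radical axes):
-123.0 x + 6.6 y = 2045.28
-80.4 x + 222.4 y = -560.35
Solving the 2×2 system: x ≈ -17.1, y ≈ -8.7 km.
Check against N04 (with the unrounded x, y): √((x − 23.5)²+(y + 73.6)²) = 76.55 ≈ 76.55 km. ✓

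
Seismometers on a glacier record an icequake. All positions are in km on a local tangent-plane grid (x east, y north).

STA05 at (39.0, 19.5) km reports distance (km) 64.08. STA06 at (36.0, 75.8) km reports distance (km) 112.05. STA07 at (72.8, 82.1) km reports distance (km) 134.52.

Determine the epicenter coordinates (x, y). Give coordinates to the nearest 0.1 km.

x ≈ -2.3 km, y ≈ -29.5 km

Circle about each station: (x − 39.0)² + (y − 19.5)² = 64.08²; (x − 36.0)² + (y − 75.8)² = 112.05²; (x − 72.8)² + (y − 82.1)² = 134.52².
Subtracting pairs of circle equations eliminates x²+y² and gives linear equations (the radical axes):
-6.0 x + 112.6 y = -3308.57
67.6 x + 125.2 y = -3850.38
Solving the 2×2 system: x ≈ -2.3, y ≈ -29.5 km.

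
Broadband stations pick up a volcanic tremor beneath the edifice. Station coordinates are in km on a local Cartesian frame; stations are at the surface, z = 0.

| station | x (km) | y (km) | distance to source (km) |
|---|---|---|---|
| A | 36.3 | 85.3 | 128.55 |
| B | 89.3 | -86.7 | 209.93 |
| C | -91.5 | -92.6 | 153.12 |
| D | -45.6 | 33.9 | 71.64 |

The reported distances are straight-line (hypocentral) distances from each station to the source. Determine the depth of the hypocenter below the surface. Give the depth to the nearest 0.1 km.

Each station gives a sphere (x−x_i)² + (y−y_i)² + z² = d_i² (stations at z=0).
Subtracting the A sphere from B and C: z² cancels, leaving linear equations in x and y:
106.0 x − 344.0 y = -20647.90
-255.6 x − 355.8 y = 1432.60
Solving: x ≈ -62.395, y ≈ 40.797 km (keep extra digits for the depth step; rounded: -62.4, 40.8).
Then from the A sphere: z² = 128.55² − (x − 36.3)² − (y − 85.3)² with x = -62.395, y = 40.797, so z ≈ 69.310 ≈ 69.3 km.

z ≈ 69.3 km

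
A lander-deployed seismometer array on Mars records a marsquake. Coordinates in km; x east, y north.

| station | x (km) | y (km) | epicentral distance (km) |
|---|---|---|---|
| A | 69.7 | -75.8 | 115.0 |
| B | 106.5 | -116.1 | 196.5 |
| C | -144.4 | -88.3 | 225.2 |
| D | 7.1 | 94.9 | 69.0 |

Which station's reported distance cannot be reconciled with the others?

Solve using three stations at a time. Using A, C, D (subtract circle equations pairwise → linear system) gives (x, y) ≈ (43.3, 36.1).
Distances from that point to each station vs reported:
  A: calculated 115.0 vs reported 115.0 → residual 0.0 km
  B: calculated 164.8 vs reported 196.5 → residual 31.7 km
  C: calculated 225.2 vs reported 225.2 → residual 0.0 km
  D: calculated 69.0 vs reported 69.0 → residual 0.0 km
A, C, D are mutually consistent (residuals ≈ 0); B is off by 31.7 km.

B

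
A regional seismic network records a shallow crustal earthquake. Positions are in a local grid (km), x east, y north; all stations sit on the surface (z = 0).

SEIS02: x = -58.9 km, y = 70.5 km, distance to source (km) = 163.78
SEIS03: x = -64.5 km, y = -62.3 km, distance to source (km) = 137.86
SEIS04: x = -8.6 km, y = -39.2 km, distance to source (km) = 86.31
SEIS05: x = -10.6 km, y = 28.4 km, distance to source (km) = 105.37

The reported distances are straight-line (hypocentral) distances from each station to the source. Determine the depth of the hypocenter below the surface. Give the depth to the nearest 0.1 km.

Each station gives a sphere (x−x_i)² + (y−y_i)² + z² = d_i² (stations at z=0).
Subtracting the SEIS02 sphere from SEIS03 and SEIS04: z² cancels, leaving linear equations in x and y:
-11.2 x − 265.6 y = 7420.59
100.6 x − 219.4 y = 12545.61
Solving: x ≈ 58.404, y ≈ -30.402 km (keep extra digits for the depth step; rounded: 58.4, -30.4).
Then from the SEIS02 sphere: z² = 163.78² − (x + 58.9)² − (y − 70.5)² with x = 58.404, y = -30.402, so z ≈ 53.688 ≈ 53.7 km.
Check against SEIS05 (with the unrounded solution): distance 105.36 ≈ 105.37 km. ✓

z ≈ 53.7 km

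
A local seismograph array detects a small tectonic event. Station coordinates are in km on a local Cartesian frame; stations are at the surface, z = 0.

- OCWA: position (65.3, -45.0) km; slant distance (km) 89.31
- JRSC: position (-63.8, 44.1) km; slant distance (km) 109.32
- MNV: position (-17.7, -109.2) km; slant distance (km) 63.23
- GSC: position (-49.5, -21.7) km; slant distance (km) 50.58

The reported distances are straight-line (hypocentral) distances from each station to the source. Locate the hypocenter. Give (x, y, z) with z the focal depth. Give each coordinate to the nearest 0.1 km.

x ≈ -19.5 km, y ≈ -52.1 km, depth ≈ 27.1 km

Each station gives a sphere (x−x_i)² + (y−y_i)² + z² = d_i² (stations at z=0).
Subtracting the OCWA sphere from JRSC and MNV: z² cancels, leaving linear equations in x and y:
-258.2 x + 178.2 y = -4248.43
-166.0 x − 128.4 y = 9927.08
Solving: x ≈ -19.503, y ≈ -52.099 km (keep extra digits for the depth step; rounded: -19.5, -52.1).
Then from the OCWA sphere: z² = 89.31² − (x − 65.3)² − (y + 45.0)² with x = -19.503, y = -52.099, so z ≈ 27.099 ≈ 27.1 km.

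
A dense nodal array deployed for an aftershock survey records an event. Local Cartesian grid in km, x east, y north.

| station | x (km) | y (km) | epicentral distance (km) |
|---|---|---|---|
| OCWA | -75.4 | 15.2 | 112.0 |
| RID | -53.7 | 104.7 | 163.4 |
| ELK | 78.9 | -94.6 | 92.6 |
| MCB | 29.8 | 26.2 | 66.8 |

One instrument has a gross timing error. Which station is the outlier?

Solve using three stations at a time. Using OCWA, RID, MCB (subtract circle equations pairwise → linear system) gives (x, y) ≈ (22.0, -40.1).
Distances from that point to each station vs reported:
  OCWA: calculated 112.0 vs reported 112.0 → residual 0.0 km
  RID: calculated 163.4 vs reported 163.4 → residual 0.0 km
  ELK: calculated 78.8 vs reported 92.6 → residual 13.8 km
  MCB: calculated 66.8 vs reported 66.8 → residual 0.0 km
OCWA, RID, MCB are mutually consistent (residuals ≈ 0); ELK is off by 13.8 km.

ELK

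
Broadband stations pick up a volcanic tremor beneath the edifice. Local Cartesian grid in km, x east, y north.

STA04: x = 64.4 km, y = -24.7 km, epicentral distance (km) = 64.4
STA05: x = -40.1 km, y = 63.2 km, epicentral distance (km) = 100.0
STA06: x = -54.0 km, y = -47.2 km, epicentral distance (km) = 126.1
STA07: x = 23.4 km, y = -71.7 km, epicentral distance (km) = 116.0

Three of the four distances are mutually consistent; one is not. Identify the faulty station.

Solve using three stations at a time. Using STA04, STA05, STA07 (subtract circle equations pairwise → linear system) gives (x, y) ≈ (57.1, 39.3).
Distances from that point to each station vs reported:
  STA04: calculated 64.5 vs reported 64.4 → residual 0.1 km
  STA05: calculated 100.0 vs reported 100.0 → residual 0.0 km
  STA06: calculated 140.8 vs reported 126.1 → residual 14.7 km
  STA07: calculated 116.0 vs reported 116.0 → residual 0.0 km
STA04, STA05, STA07 are mutually consistent (residuals ≈ 0); STA06 is off by 14.7 km.

STA06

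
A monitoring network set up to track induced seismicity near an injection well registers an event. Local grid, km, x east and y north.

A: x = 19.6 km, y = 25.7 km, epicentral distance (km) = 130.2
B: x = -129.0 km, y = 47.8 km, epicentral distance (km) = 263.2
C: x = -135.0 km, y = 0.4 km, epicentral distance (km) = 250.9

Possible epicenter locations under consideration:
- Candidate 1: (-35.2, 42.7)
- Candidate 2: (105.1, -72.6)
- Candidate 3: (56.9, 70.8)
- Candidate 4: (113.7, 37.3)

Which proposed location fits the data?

Candidate 2

For each candidate, compare |candidate − station| to the reported distance:
Candidate 1: residuals A 72.8, B 169.3, C 142.5 → max 169.3 km
Candidate 2: residuals A 0.1, B 0.0, C 0.1 → max 0.1 km
Candidate 3: residuals A 71.7, B 75.9, C 46.5 → max 75.9 km
Candidate 4: residuals A 35.4, B 20.3, C 0.5 → max 35.4 km
Only Candidate 2 has all residuals ≈ 0.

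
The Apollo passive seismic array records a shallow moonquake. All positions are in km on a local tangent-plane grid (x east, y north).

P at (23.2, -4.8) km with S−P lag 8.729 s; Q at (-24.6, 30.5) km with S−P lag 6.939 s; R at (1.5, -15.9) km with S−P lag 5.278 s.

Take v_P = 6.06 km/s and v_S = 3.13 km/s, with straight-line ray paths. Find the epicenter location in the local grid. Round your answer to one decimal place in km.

Distance from S−P lag: d = Δt · v_P v_S / (v_P − v_S) = Δt · (6.06·3.13)/(6.06−3.13) ≈ 6.4737·Δt.
So d_P = 56.51, d_Q = 44.92, d_R = 34.17 km.
Circle about each station: (x − 23.2)² + (y + 4.8)² = 56.51²; (x + 24.6)² + (y − 30.5)² = 44.92²; (x − 1.5)² + (y + 15.9)² = 34.17².
Subtracting pairs of circle equations eliminates x²+y² and gives linear equations (the radical axes):
-95.6 x + 70.6 y = 2149.70
-43.4 x − 22.2 y = 1719.57
Solving the 2×2 system: x ≈ -32.6, y ≈ -13.7 km.

-32.6 km east, -13.7 km north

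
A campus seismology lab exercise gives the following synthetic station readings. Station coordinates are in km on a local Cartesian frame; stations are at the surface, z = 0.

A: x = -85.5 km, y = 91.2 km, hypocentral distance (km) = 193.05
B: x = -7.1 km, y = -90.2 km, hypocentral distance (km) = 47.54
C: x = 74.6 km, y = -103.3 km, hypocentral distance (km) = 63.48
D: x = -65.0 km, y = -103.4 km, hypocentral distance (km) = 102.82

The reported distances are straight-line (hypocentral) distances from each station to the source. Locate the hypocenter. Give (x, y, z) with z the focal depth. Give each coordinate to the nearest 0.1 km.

(28.2, -63.8, 17.8)

Each station gives a sphere (x−x_i)² + (y−y_i)² + z² = d_i² (stations at z=0).
Subtracting the A sphere from B and C: z² cancels, leaving linear equations in x and y:
156.8 x − 362.8 y = 27567.01
320.2 x − 389.0 y = 33846.95
Solving: x ≈ 28.204, y ≈ -63.794 km (keep extra digits for the depth step; rounded: 28.2, -63.8).
Then from the A sphere: z² = 193.05² − (x + 85.5)² − (y − 91.2)² with x = 28.204, y = -63.794, so z ≈ 17.792 ≈ 17.8 km.
Check against D (with the unrounded solution): distance 102.82 ≈ 102.82 km. ✓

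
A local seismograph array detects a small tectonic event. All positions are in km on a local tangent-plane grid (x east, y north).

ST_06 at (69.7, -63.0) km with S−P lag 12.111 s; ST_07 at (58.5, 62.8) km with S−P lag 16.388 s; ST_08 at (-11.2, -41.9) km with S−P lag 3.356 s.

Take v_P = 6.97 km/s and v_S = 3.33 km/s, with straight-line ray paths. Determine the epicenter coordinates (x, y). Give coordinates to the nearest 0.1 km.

2.3 km east, -25.3 km north

Distance from S−P lag: d = Δt · v_P v_S / (v_P − v_S) = Δt · (6.97·3.33)/(6.97−3.33) ≈ 6.3764·Δt.
So d_ST_06 = 77.22, d_ST_07 = 104.50, d_ST_08 = 21.40 km.
Circle about each station: (x − 69.7)² + (y + 63.0)² = 77.22²; (x − 58.5)² + (y − 62.8)² = 104.50²; (x + 11.2)² + (y + 41.9)² = 21.40².
Subtracting the ST_06 equation from the ST_07 and ST_08 equations removes the quadratic terms:
-22.4 x + 251.6 y = -6418.32
-161.8 x + 42.2 y = -1441.07
Solving the 2×2 system: x ≈ 2.3, y ≈ -25.3 km.
Check against ST_06 (with the unrounded x, y): √((x − 69.7)²+(y + 63.0)²) = 77.22 ≈ 77.22 km. ✓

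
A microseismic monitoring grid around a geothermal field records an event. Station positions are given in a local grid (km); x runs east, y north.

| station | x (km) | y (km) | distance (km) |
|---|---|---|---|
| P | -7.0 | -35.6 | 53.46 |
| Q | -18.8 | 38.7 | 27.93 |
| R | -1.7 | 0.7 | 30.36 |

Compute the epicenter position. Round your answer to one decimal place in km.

Circle about each station: (x + 7.0)² + (y + 35.6)² = 53.46²; (x + 18.8)² + (y − 38.7)² = 27.93²; (x + 1.7)² + (y − 0.7)² = 30.36².
Subtracting the P equation from the Q and R equations removes the quadratic terms:
-23.6 x + 148.6 y = 2612.66
10.6 x + 72.6 y = 623.26
Solving the 2×2 system: x ≈ -29.5, y ≈ 12.9 km.

(-29.5, 12.9)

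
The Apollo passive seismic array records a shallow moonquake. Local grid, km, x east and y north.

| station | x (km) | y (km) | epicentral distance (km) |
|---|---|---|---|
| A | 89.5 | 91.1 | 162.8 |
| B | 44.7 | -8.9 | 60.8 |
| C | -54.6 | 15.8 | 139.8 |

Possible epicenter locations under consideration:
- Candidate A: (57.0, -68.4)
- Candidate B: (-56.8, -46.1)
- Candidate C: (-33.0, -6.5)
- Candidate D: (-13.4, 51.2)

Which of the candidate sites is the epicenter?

For each candidate, compare |candidate − station| to the reported distance:
Candidate A: residuals A 0.0, B 0.0, C 0.0 → max 0.0 km
Candidate B: residuals A 37.8, B 47.3, C 77.9 → max 77.9 km
Candidate C: residuals A 6.2, B 16.9, C 108.8 → max 108.8 km
Candidate D: residuals A 52.4, B 22.8, C 85.5 → max 85.5 km
Only Candidate A has all residuals ≈ 0.

Candidate A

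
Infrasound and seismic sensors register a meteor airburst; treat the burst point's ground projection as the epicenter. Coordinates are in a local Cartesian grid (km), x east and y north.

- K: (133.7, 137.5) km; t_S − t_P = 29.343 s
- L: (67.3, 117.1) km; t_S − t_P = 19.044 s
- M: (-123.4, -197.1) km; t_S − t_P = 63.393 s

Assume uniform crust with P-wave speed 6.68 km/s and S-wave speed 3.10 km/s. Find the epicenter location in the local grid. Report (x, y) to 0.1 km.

-34.7 km east, 158.7 km north

Distance from S−P lag: d = Δt · v_P v_S / (v_P − v_S) = Δt · (6.68·3.10)/(6.68−3.10) ≈ 5.7844·Δt.
So d_K = 169.73, d_L = 110.16, d_M = 366.69 km.
Circle about each station: (x − 133.7)² + (y − 137.5)² = 169.73²; (x − 67.3)² + (y − 117.1)² = 110.16²; (x + 123.4)² + (y + 197.1)² = 366.69².
Subtracting pairs of circle equations eliminates x²+y² and gives linear equations (the radical axes):
-132.8 x − 40.8 y = -1867.19
-514.2 x − 669.2 y = -88359.25
Solving the 2×2 system: x ≈ -34.7, y ≈ 158.7 km.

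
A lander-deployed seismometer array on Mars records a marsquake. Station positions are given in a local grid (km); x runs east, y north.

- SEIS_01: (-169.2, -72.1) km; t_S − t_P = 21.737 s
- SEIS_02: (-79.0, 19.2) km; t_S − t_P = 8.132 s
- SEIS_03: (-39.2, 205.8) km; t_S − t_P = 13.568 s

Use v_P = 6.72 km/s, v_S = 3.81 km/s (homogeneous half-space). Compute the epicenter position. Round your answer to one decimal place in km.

Distance from S−P lag: d = Δt · v_P v_S / (v_P − v_S) = Δt · (6.72·3.81)/(6.72−3.81) ≈ 8.7984·Δt.
So d_SEIS_01 = 191.25, d_SEIS_02 = 71.55, d_SEIS_03 = 119.38 km.
Circle about each station: (x + 169.2)² + (y + 72.1)² = 191.25²; (x + 79.0)² + (y − 19.2)² = 71.55²; (x + 39.2)² + (y − 205.8)² = 119.38².
Subtracting pairs of circle equations eliminates x²+y² and gives linear equations (the radical axes):
180.4 x + 182.6 y = 4239.75
260.0 x + 555.8 y = 32388.21
Solving the 2×2 system: x ≈ -67.4, y ≈ 89.8 km.

-67.4 km east, 89.8 km north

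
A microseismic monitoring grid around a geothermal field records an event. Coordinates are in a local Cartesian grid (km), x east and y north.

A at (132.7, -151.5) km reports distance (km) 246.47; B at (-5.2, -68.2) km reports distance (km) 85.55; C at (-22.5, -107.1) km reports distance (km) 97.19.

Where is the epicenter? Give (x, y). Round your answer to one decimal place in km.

Circle about each station: (x − 132.7)² + (y + 151.5)² = 246.47²; (x + 5.2)² + (y + 68.2)² = 85.55²; (x + 22.5)² + (y + 107.1)² = 97.19².
Subtracting the A equation from the B and C equations removes the quadratic terms:
-275.8 x + 166.6 y = 17545.40
-310.4 x + 88.8 y = 22716.68
Solving the 2×2 system: x ≈ -81.8, y ≈ -30.1 km.

x ≈ -81.8 km, y ≈ -30.1 km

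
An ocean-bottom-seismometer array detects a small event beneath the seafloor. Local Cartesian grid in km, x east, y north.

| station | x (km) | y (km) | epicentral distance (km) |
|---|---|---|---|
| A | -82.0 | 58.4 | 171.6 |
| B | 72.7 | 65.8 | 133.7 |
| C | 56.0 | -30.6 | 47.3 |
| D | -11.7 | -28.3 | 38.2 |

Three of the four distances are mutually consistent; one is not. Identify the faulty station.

Solve using three stations at a time. Using B, C, D (subtract circle equations pairwise → linear system) gives (x, y) ≈ (15.5, -55.1).
Distances from that point to each station vs reported:
  A: calculated 149.6 vs reported 171.6 → residual 22.0 km
  B: calculated 133.7 vs reported 133.7 → residual 0.0 km
  C: calculated 47.3 vs reported 47.3 → residual 0.0 km
  D: calculated 38.2 vs reported 38.2 → residual 0.0 km
B, C, D are mutually consistent (residuals ≈ 0); A is off by 22.0 km.

A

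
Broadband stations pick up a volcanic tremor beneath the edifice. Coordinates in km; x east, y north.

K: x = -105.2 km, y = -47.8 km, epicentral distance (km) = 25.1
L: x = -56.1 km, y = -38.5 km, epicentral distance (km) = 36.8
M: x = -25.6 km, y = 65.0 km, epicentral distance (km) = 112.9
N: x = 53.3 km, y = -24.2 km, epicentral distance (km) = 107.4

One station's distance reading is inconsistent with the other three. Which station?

N

Solve using three stations at a time. Using K, L, M (subtract circle equations pairwise → linear system) gives (x, y) ≈ (-91.1, -27.0).
Distances from that point to each station vs reported:
  K: calculated 25.2 vs reported 25.1 → residual 0.1 km
  L: calculated 36.8 vs reported 36.8 → residual 0.0 km
  M: calculated 112.9 vs reported 112.9 → residual 0.0 km
  N: calculated 144.4 vs reported 107.4 → residual 37.0 km
K, L, M are mutually consistent (residuals ≈ 0); N is off by 37.0 km.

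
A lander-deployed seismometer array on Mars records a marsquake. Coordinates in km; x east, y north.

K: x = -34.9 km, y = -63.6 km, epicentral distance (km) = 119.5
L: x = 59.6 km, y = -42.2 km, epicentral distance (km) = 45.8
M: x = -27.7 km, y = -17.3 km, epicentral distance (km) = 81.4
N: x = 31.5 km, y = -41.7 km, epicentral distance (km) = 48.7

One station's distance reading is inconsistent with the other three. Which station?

Solve using three stations at a time. Using L, M, N (subtract circle equations pairwise → linear system) gives (x, y) ≈ (51.2, 3.0).
Distances from that point to each station vs reported:
  K: calculated 108.9 vs reported 119.5 → residual 10.6 km
  L: calculated 46.0 vs reported 45.8 → residual 0.2 km
  M: calculated 81.5 vs reported 81.4 → residual 0.1 km
  N: calculated 48.9 vs reported 48.7 → residual 0.2 km
L, M, N are mutually consistent (residuals ≈ 0); K is off by 10.6 km.

K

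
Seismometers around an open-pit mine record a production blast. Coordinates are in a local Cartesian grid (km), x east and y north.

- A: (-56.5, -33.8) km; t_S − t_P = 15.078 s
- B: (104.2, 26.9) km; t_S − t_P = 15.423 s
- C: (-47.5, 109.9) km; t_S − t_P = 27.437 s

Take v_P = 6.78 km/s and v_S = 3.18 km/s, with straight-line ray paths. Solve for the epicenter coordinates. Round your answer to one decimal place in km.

Distance from S−P lag: d = Δt · v_P v_S / (v_P − v_S) = Δt · (6.78·3.18)/(6.78−3.18) ≈ 5.9890·Δt.
So d_A = 90.30, d_B = 92.37, d_C = 164.32 km.
Circle about each station: (x + 56.5)² + (y + 33.8)² = 90.30²; (x − 104.2)² + (y − 26.9)² = 92.37²; (x + 47.5)² + (y − 109.9)² = 164.32².
Subtracting pairs of circle equations eliminates x²+y² and gives linear equations (the radical axes):
321.4 x + 121.4 y = 6868.43
18.0 x + 287.4 y = -8847.40
Solving the 2×2 system: x ≈ 33.8, y ≈ -32.9 km.

(33.8, -32.9)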